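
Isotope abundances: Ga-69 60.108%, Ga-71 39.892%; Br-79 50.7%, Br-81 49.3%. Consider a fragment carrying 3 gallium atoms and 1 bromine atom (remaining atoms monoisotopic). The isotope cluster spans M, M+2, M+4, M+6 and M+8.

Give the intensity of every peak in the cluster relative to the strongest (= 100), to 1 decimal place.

Gallium pattern (n=3): 0.2171685 : 0.432386 : 0.2869625 : 0.063483
Bromine pattern (n=1): 0.5070 : 0.4930
Convolve the two distributions (both contribute in 2-u steps):
  M: 0.2171685×0.5070 = 0.110104
  M+2: 0.2171685×0.4930 + 0.432386×0.5070 = 0.326284
  M+4: 0.432386×0.4930 + 0.2869625×0.5070 = 0.358656
  M+6: 0.2869625×0.4930 + 0.063483×0.5070 = 0.173658
  M+8: 0.063483×0.4930 = 0.031297
Scale to base peak (0.358656) = 100: 30.7 : 91.0 : 100.0 : 48.4 : 8.7

30.7 : 91.0 : 100.0 : 48.4 : 8.7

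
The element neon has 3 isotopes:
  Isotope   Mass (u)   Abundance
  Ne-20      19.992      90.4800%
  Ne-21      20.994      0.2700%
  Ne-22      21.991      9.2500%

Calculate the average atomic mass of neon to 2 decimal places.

20.18 u

Average mass = Σ (abundance × isotope mass) = 0.904800 × 19.992 + 0.002700 × 20.994 + 0.092500 × 21.991
= 18.0888 + 0.0567 + 2.0342 = 20.1797 u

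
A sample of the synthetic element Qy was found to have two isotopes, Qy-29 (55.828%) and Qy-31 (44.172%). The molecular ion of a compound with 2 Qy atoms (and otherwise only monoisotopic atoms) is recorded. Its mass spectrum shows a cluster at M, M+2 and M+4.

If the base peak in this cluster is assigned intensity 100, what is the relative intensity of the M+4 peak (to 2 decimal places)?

39.56

Binomial terms of (0.55828 + 0.44172)^2: M 0.3117, M+2 0.4932, M+4 0.1951 → M+2 is the base peak.
P(M+2) = C(2,1) × 0.55828^1 × 0.44172^1 = 2 × 0.55828 × 0.44172 = 0.493207 (base)
P(M+4) = C(2,2) × 0.55828^0 × 0.44172^2 = 1 × 1.0000 × 0.19511656 = 0.195117
Relative intensity = 0.195117 / 0.493207 × 100 = 39.56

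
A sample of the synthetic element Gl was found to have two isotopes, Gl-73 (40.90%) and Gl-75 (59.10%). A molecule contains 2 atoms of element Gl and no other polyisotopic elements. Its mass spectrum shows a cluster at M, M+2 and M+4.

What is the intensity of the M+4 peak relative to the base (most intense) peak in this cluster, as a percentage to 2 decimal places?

72.25%

Binomial terms of (0.4090 + 0.5910)^2: M 0.1673, M+2 0.4834, M+4 0.3493 → M+2 is the base peak.
P(M+2) = C(2,1) × 0.4090^1 × 0.5910^1 = 2 × 0.4090 × 0.5910 = 0.483438 (base)
P(M+4) = C(2,2) × 0.4090^0 × 0.5910^2 = 1 × 1.0000 × 0.349281 = 0.349281
Relative intensity = 0.349281 / 0.483438 × 100 = 72.25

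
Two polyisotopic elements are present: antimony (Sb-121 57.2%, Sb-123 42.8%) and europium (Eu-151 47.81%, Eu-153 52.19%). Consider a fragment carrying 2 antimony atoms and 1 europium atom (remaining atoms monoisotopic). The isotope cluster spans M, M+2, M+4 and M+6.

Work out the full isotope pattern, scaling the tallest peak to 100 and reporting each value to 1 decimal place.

38.6 : 100.0 : 84.8 : 23.6

Antimony pattern (n=2): 0.327184 : 0.489632 : 0.183184
Europium pattern (n=1): 0.4781 : 0.5219
Convolve the two distributions (both contribute in 2-u steps):
  M: 0.327184×0.4781 = 0.156427
  M+2: 0.327184×0.5219 + 0.489632×0.4781 = 0.404850
  M+4: 0.489632×0.5219 + 0.183184×0.4781 = 0.343119
  M+6: 0.183184×0.5219 = 0.095604
Scale to base peak (0.404850) = 100: 38.6 : 100.0 : 84.8 : 23.6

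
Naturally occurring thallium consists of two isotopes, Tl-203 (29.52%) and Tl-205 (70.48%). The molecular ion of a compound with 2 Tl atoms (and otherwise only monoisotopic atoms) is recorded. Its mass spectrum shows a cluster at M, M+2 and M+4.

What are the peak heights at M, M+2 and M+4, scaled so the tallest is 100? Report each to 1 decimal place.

17.5 : 83.8 : 100.0

Each Tl atom is independently Tl-203 (p = 0.2952) or Tl-205 (q = 0.7048); the cluster is the binomial expansion (p + q)^2.
P(M) = 0.2952^2 = 0.087143
P(M+2) = 2 × 0.2952^1 × 0.7048^1 = 0.416114
P(M+4) = 0.7048^2 = 0.496743
The M+4 peak is largest (0.496743); scaling to 100 gives 17.5 : 83.8 : 100.0.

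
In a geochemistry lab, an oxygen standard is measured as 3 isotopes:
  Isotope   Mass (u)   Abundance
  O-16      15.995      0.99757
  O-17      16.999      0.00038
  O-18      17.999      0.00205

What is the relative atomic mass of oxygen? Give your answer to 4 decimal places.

Ar = Σ fᵢ·mᵢ = 0.99757 × 15.995 + 0.00038 × 16.999 + 0.00205 × 17.999
= 15.95613 + 0.00646 + 0.03690 = 15.99949 u

15.9995 u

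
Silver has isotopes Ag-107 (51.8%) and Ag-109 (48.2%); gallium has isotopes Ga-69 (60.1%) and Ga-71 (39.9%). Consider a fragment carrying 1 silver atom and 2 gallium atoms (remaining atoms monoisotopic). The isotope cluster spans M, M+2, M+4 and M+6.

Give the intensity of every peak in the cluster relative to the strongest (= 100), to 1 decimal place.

44.3 : 100.0 : 74.2 : 18.2

Silver pattern (n=1): 0.5180 : 0.4820
Gallium pattern (n=2): 0.361201 : 0.479598 : 0.159201
Convolve the two distributions (both contribute in 2-u steps):
  M: 0.5180×0.361201 = 0.187102
  M+2: 0.5180×0.479598 + 0.4820×0.361201 = 0.422531
  M+4: 0.5180×0.159201 + 0.4820×0.479598 = 0.313632
  M+6: 0.4820×0.159201 = 0.076735
Scale to base peak (0.422531) = 100: 44.3 : 100.0 : 74.2 : 18.2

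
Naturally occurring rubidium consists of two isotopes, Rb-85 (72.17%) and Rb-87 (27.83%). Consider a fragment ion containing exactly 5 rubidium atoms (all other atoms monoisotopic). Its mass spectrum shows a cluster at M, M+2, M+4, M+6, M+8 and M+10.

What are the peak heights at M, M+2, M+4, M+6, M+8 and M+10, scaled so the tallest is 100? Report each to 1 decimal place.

Each Rb atom is independently Rb-85 (p = 0.7217) or Rb-87 (q = 0.2783); the cluster is the binomial expansion (p + q)^5.
P(M) = 0.7217^5 = 0.195787
P(M+2) = 5 × 0.7217^4 × 0.2783^1 = 0.377494
P(M+4) = 10 × 0.7217^3 × 0.2783^2 = 0.291136
P(M+6) = 10 × 0.7217^2 × 0.2783^3 = 0.112267
P(M+8) = 5 × 0.7217^1 × 0.2783^4 = 0.021646
P(M+10) = 0.2783^5 = 0.001669
The M+2 peak is largest (0.377494); scaling to 100 gives 51.9 : 100.0 : 77.1 : 29.7 : 5.7 : 0.4.

51.9 : 100.0 : 77.1 : 29.7 : 5.7 : 0.4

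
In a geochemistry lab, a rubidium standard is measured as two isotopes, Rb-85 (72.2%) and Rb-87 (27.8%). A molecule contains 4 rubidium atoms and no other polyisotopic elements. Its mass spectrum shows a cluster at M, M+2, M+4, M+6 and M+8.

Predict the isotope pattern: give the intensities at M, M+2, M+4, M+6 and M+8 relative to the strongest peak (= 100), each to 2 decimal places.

64.93 : 100.00 : 57.76 : 14.83 : 1.43

The 4 Rb atoms are independent, so intensities follow the terms of (0.722 + 0.278)^4.
P(M) = 0.722^4 = 0.271737
P(M+2) = 4 × 0.722^3 × 0.278^1 = 0.418520
P(M+4) = 6 × 0.722^2 × 0.278^2 = 0.241721
P(M+6) = 4 × 0.722^1 × 0.278^3 = 0.062049
P(M+8) = 0.278^4 = 0.005973
The M+2 peak is largest (0.418520); scaling to 100 gives 64.93 : 100.00 : 57.76 : 14.83 : 1.43.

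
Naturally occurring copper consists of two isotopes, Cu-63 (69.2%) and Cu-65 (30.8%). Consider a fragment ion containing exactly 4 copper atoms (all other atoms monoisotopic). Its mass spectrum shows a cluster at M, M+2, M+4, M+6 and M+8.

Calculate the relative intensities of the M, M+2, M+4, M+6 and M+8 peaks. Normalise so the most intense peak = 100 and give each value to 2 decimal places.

The 4 Cu atoms are independent, so intensities follow the terms of (0.692 + 0.308)^4.
P(M) = 0.692^4 = 0.229311
P(M+2) = 4 × 0.692^3 × 0.308^1 = 0.408253
P(M+4) = 6 × 0.692^2 × 0.308^2 = 0.272562
P(M+6) = 4 × 0.692^1 × 0.308^3 = 0.080876
P(M+8) = 0.308^4 = 0.008999
The M+2 peak is largest (0.408253); scaling to 100 gives 56.17 : 100.00 : 66.76 : 19.81 : 2.20.

56.17 : 100.00 : 66.76 : 19.81 : 2.20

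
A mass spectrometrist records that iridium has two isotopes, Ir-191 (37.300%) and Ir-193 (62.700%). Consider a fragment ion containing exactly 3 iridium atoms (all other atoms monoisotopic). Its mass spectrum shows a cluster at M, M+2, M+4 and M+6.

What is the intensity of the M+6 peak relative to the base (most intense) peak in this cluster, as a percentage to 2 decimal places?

56.03%

(0.37300 + 0.62700)^3 gives M 0.0519, M+2 0.2617, M+4 0.4399, M+6 0.2465; the largest is M+4.
P(M+4) = C(3,2) × 0.37300^1 × 0.62700^2 = 3 × 0.3730 × 0.393129 = 0.439911 (base)
P(M+6) = C(3,3) × 0.37300^0 × 0.62700^3 = 1 × 1.0000 × 0.24649188 = 0.246492
Relative intensity = 0.246492 / 0.439911 × 100 = 56.03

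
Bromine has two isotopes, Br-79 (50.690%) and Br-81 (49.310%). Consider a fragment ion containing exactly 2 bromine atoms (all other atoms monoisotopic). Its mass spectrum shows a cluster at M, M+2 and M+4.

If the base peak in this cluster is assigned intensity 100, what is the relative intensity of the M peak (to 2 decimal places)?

(0.50690 + 0.49310)^2 gives M 0.2569, M+2 0.4999, M+4 0.2431; the largest is M+2.
P(M+2) = C(2,1) × 0.50690^1 × 0.49310^1 = 2 × 0.5069 × 0.4931 = 0.499905 (base)
P(M) = C(2,0) × 0.50690^2 × 0.49310^0 = 1 × 0.25694761 × 1.0000 = 0.256948
Relative intensity = 0.256948 / 0.499905 × 100 = 51.40

51.40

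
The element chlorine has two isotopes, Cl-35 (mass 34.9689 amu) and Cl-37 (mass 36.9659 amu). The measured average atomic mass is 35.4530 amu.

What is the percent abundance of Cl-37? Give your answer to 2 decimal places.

24.24%

With x = fraction of Cl-35 (so Cl-37 is 1 − x):
34.9689·x + 36.9659·(1 − x) = 35.4530
(34.9689 − 36.9659)·x = 35.4530 − 36.9659
x = -1.5129 / -1.9970 = 0.75759 → 75.76% Cl-35, 24.24% Cl-37.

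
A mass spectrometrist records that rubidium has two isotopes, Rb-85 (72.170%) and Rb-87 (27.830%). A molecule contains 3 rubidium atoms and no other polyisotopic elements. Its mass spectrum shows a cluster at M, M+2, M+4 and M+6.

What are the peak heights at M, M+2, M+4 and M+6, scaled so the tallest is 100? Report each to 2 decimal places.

Expanding (0.72170 + 0.27830)^3:
P(M) = 0.72170^3 = 0.375898
P(M+2) = 3 × 0.72170^2 × 0.27830^1 = 0.434858
P(M+4) = 3 × 0.72170^1 × 0.27830^2 = 0.167689
P(M+6) = 0.27830^3 = 0.021555
The M+2 peak is largest (0.434858); scaling to 100 gives 86.44 : 100.00 : 38.56 : 4.96.

86.44 : 100.00 : 38.56 : 4.96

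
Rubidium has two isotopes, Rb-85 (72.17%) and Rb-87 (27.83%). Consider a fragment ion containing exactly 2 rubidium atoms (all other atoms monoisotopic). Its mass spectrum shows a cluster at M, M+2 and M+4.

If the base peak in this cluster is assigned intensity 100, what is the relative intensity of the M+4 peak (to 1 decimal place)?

Term probabilities: M 0.5209, M+2 0.4017, M+4 0.0775. Base peak = M.
P(M) = C(2,0) × 0.7217^2 × 0.2783^0 = 1 × 0.52085089 × 1.0000 = 0.520851 (base)
P(M+4) = C(2,2) × 0.7217^0 × 0.2783^2 = 1 × 1.0000 × 0.07745089 = 0.077451
Relative intensity = 0.077451 / 0.520851 × 100 = 14.9

14.9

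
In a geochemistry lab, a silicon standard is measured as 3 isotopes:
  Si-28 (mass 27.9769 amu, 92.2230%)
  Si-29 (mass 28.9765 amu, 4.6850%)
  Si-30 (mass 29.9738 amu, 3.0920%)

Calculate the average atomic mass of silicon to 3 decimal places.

Weight each isotope mass by its fractional abundance: 0.922230 × 27.9769 + 0.046850 × 28.9765 + 0.030920 × 29.9738
= 25.80114 + 1.35755 + 0.92679 = 28.08548 amu

28.085 amu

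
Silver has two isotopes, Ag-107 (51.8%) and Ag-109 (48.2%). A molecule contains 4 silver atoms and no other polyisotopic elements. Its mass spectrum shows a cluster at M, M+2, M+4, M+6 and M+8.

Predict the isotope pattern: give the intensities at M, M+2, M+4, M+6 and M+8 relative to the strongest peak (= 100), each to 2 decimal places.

19.25 : 71.65 : 100.00 : 62.03 : 14.43

Each Ag atom is independently Ag-107 (p = 0.518) or Ag-109 (q = 0.482); the cluster is the binomial expansion (p + q)^4.
P(M) = 0.518^4 = 0.071998
P(M+2) = 4 × 0.518^3 × 0.482^1 = 0.267976
P(M+4) = 6 × 0.518^2 × 0.482^2 = 0.374029
P(M+6) = 4 × 0.518^1 × 0.482^3 = 0.232023
P(M+8) = 0.482^4 = 0.053974
The M+4 peak is largest (0.374029); scaling to 100 gives 19.25 : 71.65 : 100.00 : 62.03 : 14.43.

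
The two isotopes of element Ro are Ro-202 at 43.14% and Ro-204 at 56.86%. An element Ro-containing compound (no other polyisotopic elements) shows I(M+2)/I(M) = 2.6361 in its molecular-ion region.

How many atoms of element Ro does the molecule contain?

2

With n Ro atoms, P(M+2)/P(M) = C(n,1)·p^(n−1)q / p^n = n·q/p = n · 0.5686/0.4314.
n = 2.6361 × 0.4314/0.5686 = 2.00 ≈ 2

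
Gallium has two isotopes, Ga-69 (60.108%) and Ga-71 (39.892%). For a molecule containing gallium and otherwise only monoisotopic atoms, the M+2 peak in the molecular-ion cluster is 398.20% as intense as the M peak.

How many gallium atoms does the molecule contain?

6

The M+2/M ratio from n Ga atoms is n · q/p = n · 0.39892/0.60108.
n = 3.9820 × 0.60108/0.39892 = 6.00 ≈ 6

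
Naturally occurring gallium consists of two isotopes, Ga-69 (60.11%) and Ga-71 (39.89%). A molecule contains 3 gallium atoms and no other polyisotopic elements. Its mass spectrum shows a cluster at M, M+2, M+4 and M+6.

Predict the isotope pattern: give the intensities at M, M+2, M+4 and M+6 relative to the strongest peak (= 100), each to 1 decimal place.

50.2 : 100.0 : 66.4 : 14.7

The 3 Ga atoms are independent, so intensities follow the terms of (0.6011 + 0.3989)^3.
P(M) = 0.6011^3 = 0.217190
P(M+2) = 3 × 0.6011^2 × 0.3989^1 = 0.432393
P(M+4) = 3 × 0.6011^1 × 0.3989^2 = 0.286943
P(M+6) = 0.3989^3 = 0.063473
The M+2 peak is largest (0.432393); scaling to 100 gives 50.2 : 100.0 : 66.4 : 14.7.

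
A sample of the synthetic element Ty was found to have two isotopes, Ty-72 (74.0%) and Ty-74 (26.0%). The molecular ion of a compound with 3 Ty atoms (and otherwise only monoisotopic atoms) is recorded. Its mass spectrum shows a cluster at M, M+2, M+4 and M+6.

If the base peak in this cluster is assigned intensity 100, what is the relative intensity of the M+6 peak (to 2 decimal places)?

4.11

(0.740 + 0.260)^3 gives M 0.4052, M+2 0.4271, M+4 0.1501, M+6 0.0176; the largest is M+2.
P(M+2) = C(3,1) × 0.740^2 × 0.260^1 = 3 × 0.5476 × 0.2600 = 0.427128 (base)
P(M+6) = C(3,3) × 0.740^0 × 0.260^3 = 1 × 1.0000 × 0.017576 = 0.017576
Relative intensity = 0.017576 / 0.427128 × 100 = 4.11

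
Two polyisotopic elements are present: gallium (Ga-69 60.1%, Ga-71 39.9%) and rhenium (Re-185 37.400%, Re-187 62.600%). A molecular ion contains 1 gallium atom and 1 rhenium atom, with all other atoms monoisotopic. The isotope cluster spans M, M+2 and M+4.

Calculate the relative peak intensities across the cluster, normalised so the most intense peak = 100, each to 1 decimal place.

Gallium pattern (n=1): 0.6010 : 0.3990
Rhenium pattern (n=1): 0.3740 : 0.6260
Convolve the two distributions (both contribute in 2-u steps):
  M: 0.6010×0.3740 = 0.224774
  M+2: 0.6010×0.6260 + 0.3990×0.3740 = 0.525452
  M+4: 0.3990×0.6260 = 0.249774
Scale to base peak (0.525452) = 100: 42.8 : 100.0 : 47.5

42.8 : 100.0 : 47.5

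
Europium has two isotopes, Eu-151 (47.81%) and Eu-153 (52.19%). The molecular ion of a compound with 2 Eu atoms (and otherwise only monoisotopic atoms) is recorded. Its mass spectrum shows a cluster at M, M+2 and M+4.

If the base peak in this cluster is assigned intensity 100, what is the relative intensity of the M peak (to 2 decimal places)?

(0.4781 + 0.5219)^2 gives M 0.2286, M+2 0.4990, M+4 0.2724; the largest is M+2.
P(M+2) = C(2,1) × 0.4781^1 × 0.5219^1 = 2 × 0.4781 × 0.5219 = 0.499041 (base)
P(M) = C(2,0) × 0.4781^2 × 0.5219^0 = 1 × 0.22857961 × 1.0000 = 0.228580
Relative intensity = 0.228580 / 0.499041 × 100 = 45.80

45.80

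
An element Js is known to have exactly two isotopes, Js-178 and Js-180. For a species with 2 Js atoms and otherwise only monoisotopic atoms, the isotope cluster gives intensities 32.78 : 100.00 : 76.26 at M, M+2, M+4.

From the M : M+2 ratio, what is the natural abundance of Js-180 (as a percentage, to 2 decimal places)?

Let p = fractional abundance of Js-178. I(M+2)/I(M) = [C(2,1)·p^1·(1−p)] / p^2 = 2·(1−p)/p = 100.00/32.78 = 3.0506
(1−p)/p = 3.0506/2 = 1.5253  ⇒  p = 1/(1 + 1.5253) = 0.3960
Js-178: 39.60%, Js-180: 60.40%.

60.40%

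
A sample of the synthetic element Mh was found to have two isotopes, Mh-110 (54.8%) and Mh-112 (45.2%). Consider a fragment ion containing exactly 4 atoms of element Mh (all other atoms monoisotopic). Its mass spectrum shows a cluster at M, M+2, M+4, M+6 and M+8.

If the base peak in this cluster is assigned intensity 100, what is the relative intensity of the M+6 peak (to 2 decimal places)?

Term probabilities: M 0.0902, M+2 0.2975, M+4 0.3681, M+6 0.2024, M+8 0.0417. Base peak = M+4.
P(M+4) = C(4,2) × 0.548^2 × 0.452^2 = 6 × 0.300304 × 0.204304 = 0.368120 (base)
P(M+6) = C(4,3) × 0.548^1 × 0.452^3 = 4 × 0.5480 × 0.09234541 = 0.202421
Relative intensity = 0.202421 / 0.368120 × 100 = 54.99

54.99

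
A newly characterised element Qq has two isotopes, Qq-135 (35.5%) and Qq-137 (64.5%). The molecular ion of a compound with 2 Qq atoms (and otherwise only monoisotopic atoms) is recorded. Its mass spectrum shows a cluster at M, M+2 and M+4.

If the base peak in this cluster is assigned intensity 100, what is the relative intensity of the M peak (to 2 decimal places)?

(0.355 + 0.645)^2 gives M 0.1260, M+2 0.4579, M+4 0.4160; the largest is M+2.
P(M+2) = C(2,1) × 0.355^1 × 0.645^1 = 2 × 0.3550 × 0.6450 = 0.457950 (base)
P(M) = C(2,0) × 0.355^2 × 0.645^0 = 1 × 0.126025 × 1.0000 = 0.126025
Relative intensity = 0.126025 / 0.457950 × 100 = 27.52

27.52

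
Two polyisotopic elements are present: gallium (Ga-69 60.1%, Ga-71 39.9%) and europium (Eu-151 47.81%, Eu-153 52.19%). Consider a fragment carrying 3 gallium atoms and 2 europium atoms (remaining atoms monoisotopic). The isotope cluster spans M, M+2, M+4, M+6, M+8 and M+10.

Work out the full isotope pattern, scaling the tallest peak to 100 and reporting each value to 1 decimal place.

14.6 : 60.8 : 100.0 : 80.9 : 32.3 : 5.1

Gallium pattern (n=3): 0.2170818 : 0.4323576 : 0.2870394 : 0.0635212
Europium pattern (n=2): 0.22857961 : 0.49904078 : 0.27237961
Convolve the two distributions (both contribute in 2-u steps):
  M: 0.2170818×0.22857961 = 0.049620
  M+2: 0.2170818×0.49904078 + 0.4323576×0.22857961 = 0.207161
  M+4: 0.2170818×0.27237961 + 0.4323576×0.49904078 + 0.2870394×0.22857961 = 0.340504
  M+6: 0.4323576×0.27237961 + 0.2870394×0.49904078 + 0.0635212×0.22857961 = 0.275529
  M+8: 0.2870394×0.27237961 + 0.0635212×0.49904078 = 0.109883
  M+10: 0.0635212×0.27237961 = 0.017302
Scale to base peak (0.340504) = 100: 14.6 : 60.8 : 100.0 : 80.9 : 32.3 : 5.1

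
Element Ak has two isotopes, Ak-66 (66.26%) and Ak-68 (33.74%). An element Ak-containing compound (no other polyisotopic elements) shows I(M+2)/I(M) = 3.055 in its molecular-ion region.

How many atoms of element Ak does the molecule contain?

6

The M+2/M ratio from n Ak atoms is n · q/p = n · 0.3374/0.6626.
n = 3.055 × 0.6626/0.3374 = 6.00 ≈ 6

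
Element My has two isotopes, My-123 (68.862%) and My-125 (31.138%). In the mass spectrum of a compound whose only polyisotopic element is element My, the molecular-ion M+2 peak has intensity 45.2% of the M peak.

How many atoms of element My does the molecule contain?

For n independent My atoms, I(M+2)/I(M) = n · (abundance My-125) / (abundance My-123) = n · 0.31138/0.68862.
n = 0.452 × 0.68862/0.31138 = 1.00 ≈ 1

1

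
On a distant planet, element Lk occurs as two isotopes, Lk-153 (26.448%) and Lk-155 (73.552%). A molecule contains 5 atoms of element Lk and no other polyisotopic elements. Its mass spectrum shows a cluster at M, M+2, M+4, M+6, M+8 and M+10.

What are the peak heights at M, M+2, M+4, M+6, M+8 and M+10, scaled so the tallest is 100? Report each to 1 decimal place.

The 5 Lk atoms are independent, so intensities follow the terms of (0.26448 + 0.73552)^5.
P(M) = 0.26448^5 = 0.001294
P(M+2) = 5 × 0.26448^4 × 0.73552^1 = 0.017994
P(M+4) = 10 × 0.26448^3 × 0.73552^2 = 0.100085
P(M+6) = 10 × 0.26448^2 × 0.73552^3 = 0.278336
P(M+8) = 5 × 0.26448^1 × 0.73552^4 = 0.387027
P(M+10) = 0.73552^5 = 0.215265
The M+8 peak is largest (0.387027); scaling to 100 gives 0.3 : 4.6 : 25.9 : 71.9 : 100.0 : 55.6.

0.3 : 4.6 : 25.9 : 71.9 : 100.0 : 55.6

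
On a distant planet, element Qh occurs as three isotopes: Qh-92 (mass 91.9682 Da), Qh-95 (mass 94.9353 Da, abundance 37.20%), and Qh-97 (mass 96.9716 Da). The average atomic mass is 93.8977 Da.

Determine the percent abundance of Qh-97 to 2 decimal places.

16.50%

Let x and y be the fractions of Qh-92 and Qh-97. Then x + y = 1 − 0.3720 = 0.6280 and 91.9682x + 96.9716y = 93.8977 − 0.3720×94.9353 = 58.5817684.
Substituting: 91.9682x + 96.9716(0.6280 − x) = 58.5817684
(91.9682 − 96.9716)x = -2.3163964  ⇒  x = 0.46296, y = 0.16504
Qh-92: 46.30%, Qh-97: 16.50%.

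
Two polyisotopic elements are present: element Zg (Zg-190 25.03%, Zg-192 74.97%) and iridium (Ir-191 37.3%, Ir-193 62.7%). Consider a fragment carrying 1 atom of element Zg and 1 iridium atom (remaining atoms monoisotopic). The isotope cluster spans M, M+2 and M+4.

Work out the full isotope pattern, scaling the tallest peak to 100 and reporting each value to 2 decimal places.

19.86 : 92.88 : 100.00

Element Zg pattern (n=1): 0.2503 : 0.7497
Iridium pattern (n=1): 0.3730 : 0.6270
Convolve the two distributions (both contribute in 2-u steps):
  M: 0.2503×0.3730 = 0.093362
  M+2: 0.2503×0.6270 + 0.7497×0.3730 = 0.436576
  M+4: 0.7497×0.6270 = 0.470062
Scale to base peak (0.470062) = 100: 19.86 : 92.88 : 100.00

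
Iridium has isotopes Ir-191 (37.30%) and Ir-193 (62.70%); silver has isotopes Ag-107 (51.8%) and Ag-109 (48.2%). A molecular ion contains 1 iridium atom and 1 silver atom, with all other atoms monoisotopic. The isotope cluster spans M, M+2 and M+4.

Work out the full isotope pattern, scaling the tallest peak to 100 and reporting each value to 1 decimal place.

38.3 : 100.0 : 59.9

Iridium pattern (n=1): 0.3730 : 0.6270
Silver pattern (n=1): 0.5180 : 0.4820
Convolve the two distributions (both contribute in 2-u steps):
  M: 0.3730×0.5180 = 0.193214
  M+2: 0.3730×0.4820 + 0.6270×0.5180 = 0.504572
  M+4: 0.6270×0.4820 = 0.302214
Scale to base peak (0.504572) = 100: 38.3 : 100.0 : 59.9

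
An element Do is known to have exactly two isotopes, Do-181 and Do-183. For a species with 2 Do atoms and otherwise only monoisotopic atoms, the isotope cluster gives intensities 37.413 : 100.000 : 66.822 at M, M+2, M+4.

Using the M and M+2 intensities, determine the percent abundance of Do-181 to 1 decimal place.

42.8%

Let p = fractional abundance of Do-181. I(M+2)/I(M) = [C(2,1)·p^1·(1−p)] / p^2 = 2·(1−p)/p = 100.000/37.413 = 2.6729
(1−p)/p = 2.6729/2 = 1.3364  ⇒  p = 1/(1 + 1.3364) = 0.4280
Do-181: 42.8%, Do-183: 57.2%.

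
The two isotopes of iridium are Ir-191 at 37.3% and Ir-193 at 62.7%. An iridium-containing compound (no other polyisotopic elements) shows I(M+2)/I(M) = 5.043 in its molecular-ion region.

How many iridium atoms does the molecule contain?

3

With n Ir atoms, P(M+2)/P(M) = C(n,1)·p^(n−1)q / p^n = n·q/p = n · 0.627/0.373.
n = 5.043 × 0.373/0.627 = 3.00 ≈ 3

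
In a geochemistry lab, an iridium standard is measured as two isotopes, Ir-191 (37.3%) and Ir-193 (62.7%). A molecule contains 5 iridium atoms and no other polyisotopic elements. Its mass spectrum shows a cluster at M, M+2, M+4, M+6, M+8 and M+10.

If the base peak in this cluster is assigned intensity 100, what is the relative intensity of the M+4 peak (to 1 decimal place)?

59.5

(0.373 + 0.627)^5 gives M 0.0072, M+2 0.0607, M+4 0.2040, M+6 0.3429, M+8 0.2882, M+10 0.0969; the largest is M+6.
P(M+6) = C(5,3) × 0.373^2 × 0.627^3 = 10 × 0.139129 × 0.24649188 = 0.342942 (base)
P(M+4) = C(5,2) × 0.373^3 × 0.627^2 = 10 × 0.05189512 × 0.393129 = 0.204015
Relative intensity = 0.204015 / 0.342942 × 100 = 59.5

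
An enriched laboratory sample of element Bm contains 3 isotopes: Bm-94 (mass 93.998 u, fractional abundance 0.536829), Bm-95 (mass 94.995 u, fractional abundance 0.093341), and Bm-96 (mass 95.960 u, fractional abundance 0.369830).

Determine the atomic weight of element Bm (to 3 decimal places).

Ar = Σ fᵢ·mᵢ = 0.536829 × 93.998 + 0.093341 × 94.995 + 0.369830 × 95.960
= 50.4609 + 8.8669 + 35.4889 = 94.8167 u

94.817 u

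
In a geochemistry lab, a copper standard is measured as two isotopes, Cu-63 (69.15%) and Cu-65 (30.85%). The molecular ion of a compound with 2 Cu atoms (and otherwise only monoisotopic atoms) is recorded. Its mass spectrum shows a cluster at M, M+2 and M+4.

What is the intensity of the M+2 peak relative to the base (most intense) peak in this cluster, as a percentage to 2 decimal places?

(0.6915 + 0.3085)^2 gives M 0.4782, M+2 0.4267, M+4 0.0952; the largest is M.
P(M) = C(2,0) × 0.6915^2 × 0.3085^0 = 1 × 0.47817225 × 1.0000 = 0.478172 (base)
P(M+2) = C(2,1) × 0.6915^1 × 0.3085^1 = 2 × 0.6915 × 0.3085 = 0.426656
Relative intensity = 0.426656 / 0.478172 × 100 = 89.23

89.23%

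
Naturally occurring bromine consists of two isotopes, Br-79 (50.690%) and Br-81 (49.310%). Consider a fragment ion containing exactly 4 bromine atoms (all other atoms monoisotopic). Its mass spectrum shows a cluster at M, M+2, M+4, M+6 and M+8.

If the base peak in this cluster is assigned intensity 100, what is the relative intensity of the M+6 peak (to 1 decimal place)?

Term probabilities: M 0.0660, M+2 0.2569, M+4 0.3749, M+6 0.2431, M+8 0.0591. Base peak = M+4.
P(M+4) = C(4,2) × 0.50690^2 × 0.49310^2 = 6 × 0.25694761 × 0.24314761 = 0.374857 (base)
P(M+6) = C(4,3) × 0.50690^1 × 0.49310^3 = 4 × 0.5069 × 0.11989609 = 0.243101
Relative intensity = 0.243101 / 0.374857 × 100 = 64.9

64.9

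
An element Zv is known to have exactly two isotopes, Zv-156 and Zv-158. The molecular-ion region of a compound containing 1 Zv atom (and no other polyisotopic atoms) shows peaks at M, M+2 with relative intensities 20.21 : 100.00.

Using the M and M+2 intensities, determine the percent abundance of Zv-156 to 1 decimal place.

16.8%

Let p = fractional abundance of Zv-156. I(M+2)/I(M) = [C(1,1)·p^0·(1−p)] / p^1 = 1·(1−p)/p = 100.00/20.21 = 4.9480
(1−p)/p = 4.9480/1 = 4.9480  ⇒  p = 1/(1 + 4.9480) = 0.1681
Zv-156: 16.8%, Zv-158: 83.2%.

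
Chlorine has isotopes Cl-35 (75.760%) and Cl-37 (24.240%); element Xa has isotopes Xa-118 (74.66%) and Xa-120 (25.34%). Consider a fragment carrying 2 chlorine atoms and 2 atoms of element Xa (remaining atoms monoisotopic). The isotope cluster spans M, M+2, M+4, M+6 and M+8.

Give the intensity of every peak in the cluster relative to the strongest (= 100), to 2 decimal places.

Chlorine pattern (n=2): 0.57395776 : 0.36728448 : 0.05875776
Element Xa pattern (n=2): 0.55741156 : 0.37837688 : 0.06421156
Convolve the two distributions (both contribute in 2-u steps):
  M: 0.57395776×0.55741156 = 0.319931
  M+2: 0.57395776×0.37837688 + 0.36728448×0.55741156 = 0.421901
  M+4: 0.57395776×0.06421156 + 0.36728448×0.37837688 + 0.05875776×0.55741156 = 0.208579
  M+6: 0.36728448×0.06421156 + 0.05875776×0.37837688 = 0.045816
  M+8: 0.05875776×0.06421156 = 0.003773
Scale to base peak (0.421901) = 100: 75.83 : 100.00 : 49.44 : 10.86 : 0.89

75.83 : 100.00 : 49.44 : 10.86 : 0.89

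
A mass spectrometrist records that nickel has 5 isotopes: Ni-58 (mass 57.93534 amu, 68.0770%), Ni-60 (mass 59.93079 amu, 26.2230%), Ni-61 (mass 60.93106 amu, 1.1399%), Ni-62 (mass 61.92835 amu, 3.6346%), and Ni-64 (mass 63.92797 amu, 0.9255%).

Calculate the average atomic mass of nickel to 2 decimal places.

The abundance-weighted mean is 0.680770 × 57.93534 + 0.262230 × 59.93079 + 0.011399 × 60.93106 + 0.036346 × 61.92835 + 0.009255 × 63.92797
= 39.440641 + 15.715651 + 0.694553 + 2.250848 + 0.591653 = 58.693346 amu

58.69 amu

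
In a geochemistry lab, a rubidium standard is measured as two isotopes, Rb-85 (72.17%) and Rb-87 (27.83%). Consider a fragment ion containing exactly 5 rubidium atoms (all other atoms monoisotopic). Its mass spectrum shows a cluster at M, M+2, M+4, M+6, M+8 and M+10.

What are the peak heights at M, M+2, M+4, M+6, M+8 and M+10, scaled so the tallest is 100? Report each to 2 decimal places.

51.86 : 100.00 : 77.12 : 29.74 : 5.73 : 0.44

The 5 Rb atoms are independent, so intensities follow the terms of (0.7217 + 0.2783)^5.
P(M) = 0.7217^5 = 0.195787
P(M+2) = 5 × 0.7217^4 × 0.2783^1 = 0.377494
P(M+4) = 10 × 0.7217^3 × 0.2783^2 = 0.291136
P(M+6) = 10 × 0.7217^2 × 0.2783^3 = 0.112267
P(M+8) = 5 × 0.7217^1 × 0.2783^4 = 0.021646
P(M+10) = 0.2783^5 = 0.001669
The M+2 peak is largest (0.377494); scaling to 100 gives 51.86 : 100.00 : 77.12 : 29.74 : 5.73 : 0.44.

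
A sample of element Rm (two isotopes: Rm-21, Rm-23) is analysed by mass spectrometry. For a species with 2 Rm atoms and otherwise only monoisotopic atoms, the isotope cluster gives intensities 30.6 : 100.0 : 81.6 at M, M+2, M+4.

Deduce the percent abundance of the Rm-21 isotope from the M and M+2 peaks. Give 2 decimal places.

37.97%

If p is the fraction of Rm that is Rm-21, then I(M+2)/I(M) = [C(2,1)·p^1·(1−p)] / p^2 = 2·(1−p)/p = 100.0/30.6 = 3.2680
(1−p)/p = 3.2680/2 = 1.6340  ⇒  p = 1/(1 + 1.6340) = 0.3797
Rm-21: 37.97%, Rm-23: 62.03%.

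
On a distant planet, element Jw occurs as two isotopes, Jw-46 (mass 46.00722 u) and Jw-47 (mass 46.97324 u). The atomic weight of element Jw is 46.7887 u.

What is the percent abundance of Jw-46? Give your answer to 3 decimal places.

19.103%

Writing the weighted mean with unknown fraction x of Jw-46:
46.00722·x + 46.97324·(1 − x) = 46.7887
(46.00722 − 46.97324)·x = 46.7887 − 46.97324
x = -0.18454 / -0.96602 = 0.19103 → 19.103% Jw-46, 80.897% Jw-47.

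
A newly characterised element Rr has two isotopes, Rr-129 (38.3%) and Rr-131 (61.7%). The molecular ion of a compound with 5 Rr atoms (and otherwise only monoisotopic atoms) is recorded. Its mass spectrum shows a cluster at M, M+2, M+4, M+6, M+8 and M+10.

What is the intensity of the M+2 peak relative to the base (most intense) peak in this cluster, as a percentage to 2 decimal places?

19.27%

(0.383 + 0.617)^5 gives M 0.0082, M+2 0.0664, M+4 0.2139, M+6 0.3446, M+8 0.2775, M+10 0.0894; the largest is M+6.
P(M+6) = C(5,3) × 0.383^2 × 0.617^3 = 10 × 0.146689 × 0.23488511 = 0.344551 (base)
P(M+2) = C(5,1) × 0.383^4 × 0.617^1 = 5 × 0.02151766 × 0.6170 = 0.066382
Relative intensity = 0.066382 / 0.344551 × 100 = 19.27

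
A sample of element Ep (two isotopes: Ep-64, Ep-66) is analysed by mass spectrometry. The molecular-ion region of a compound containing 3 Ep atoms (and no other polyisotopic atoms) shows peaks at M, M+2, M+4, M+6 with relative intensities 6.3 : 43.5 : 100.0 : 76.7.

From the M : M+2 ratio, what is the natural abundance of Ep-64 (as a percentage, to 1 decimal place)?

30.3%

If p is the fraction of Ep that is Ep-64, then I(M+2)/I(M) = [C(3,1)·p^2·(1−p)] / p^3 = 3·(1−p)/p = 43.5/6.3 = 6.9048
(1−p)/p = 6.9048/3 = 2.3016  ⇒  p = 1/(1 + 2.3016) = 0.3029
Ep-64: 30.3%, Ep-66: 69.7%.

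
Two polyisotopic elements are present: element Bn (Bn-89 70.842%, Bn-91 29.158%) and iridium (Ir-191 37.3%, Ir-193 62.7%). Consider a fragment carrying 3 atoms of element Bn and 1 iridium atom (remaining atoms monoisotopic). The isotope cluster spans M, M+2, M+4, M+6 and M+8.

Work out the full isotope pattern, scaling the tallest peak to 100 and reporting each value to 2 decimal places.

34.30 : 100.00 : 88.62 : 31.69 : 4.02

Element Bn pattern (n=3): 0.35552688 : 0.43899605 : 0.18068726 : 0.02478981
Iridium pattern (n=1): 0.3730 : 0.6270
Convolve the two distributions (both contribute in 2-u steps):
  M: 0.35552688×0.3730 = 0.132612
  M+2: 0.35552688×0.6270 + 0.43899605×0.3730 = 0.386661
  M+4: 0.43899605×0.6270 + 0.18068726×0.3730 = 0.342647
  M+6: 0.18068726×0.6270 + 0.02478981×0.3730 = 0.122538
  M+8: 0.02478981×0.6270 = 0.015543
Scale to base peak (0.386661) = 100: 34.30 : 100.00 : 88.62 : 31.69 : 4.02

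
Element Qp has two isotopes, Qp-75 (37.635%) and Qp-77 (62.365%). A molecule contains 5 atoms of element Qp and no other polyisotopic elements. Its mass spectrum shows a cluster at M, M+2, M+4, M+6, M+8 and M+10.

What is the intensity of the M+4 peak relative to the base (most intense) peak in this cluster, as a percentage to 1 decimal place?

60.3%

(0.37635 + 0.62365)^5 gives M 0.0076, M+2 0.0626, M+4 0.2073, M+6 0.3436, M+8 0.2847, M+10 0.0943; the largest is M+6.
P(M+6) = C(5,3) × 0.37635^2 × 0.62365^3 = 10 × 0.14163932 × 0.24256201 = 0.343563 (base)
P(M+4) = C(5,2) × 0.37635^3 × 0.62365^2 = 10 × 0.05330596 × 0.38893932 = 0.207328
Relative intensity = 0.207328 / 0.343563 × 100 = 60.3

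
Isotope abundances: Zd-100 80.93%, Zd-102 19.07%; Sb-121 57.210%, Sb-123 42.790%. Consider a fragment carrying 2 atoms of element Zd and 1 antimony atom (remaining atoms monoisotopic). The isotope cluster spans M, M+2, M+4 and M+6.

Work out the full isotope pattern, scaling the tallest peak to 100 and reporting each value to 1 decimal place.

Element Zd pattern (n=2): 0.65496649 : 0.30866702 : 0.03636649
Antimony pattern (n=1): 0.5721 : 0.4279
Convolve the two distributions (both contribute in 2-u steps):
  M: 0.65496649×0.5721 = 0.374706
  M+2: 0.65496649×0.4279 + 0.30866702×0.5721 = 0.456849
  M+4: 0.30866702×0.4279 + 0.03636649×0.5721 = 0.152884
  M+6: 0.03636649×0.4279 = 0.015561
Scale to base peak (0.456849) = 100: 82.0 : 100.0 : 33.5 : 3.4

82.0 : 100.0 : 33.5 : 3.4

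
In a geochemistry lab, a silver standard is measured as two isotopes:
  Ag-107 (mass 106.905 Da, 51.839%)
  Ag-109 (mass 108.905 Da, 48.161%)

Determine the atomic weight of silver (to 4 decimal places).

Ar = Σ fᵢ·mᵢ = 0.51839 × 106.905 + 0.48161 × 108.905
= 55.41848 + 52.44974 = 107.86822 Da

107.8682 Da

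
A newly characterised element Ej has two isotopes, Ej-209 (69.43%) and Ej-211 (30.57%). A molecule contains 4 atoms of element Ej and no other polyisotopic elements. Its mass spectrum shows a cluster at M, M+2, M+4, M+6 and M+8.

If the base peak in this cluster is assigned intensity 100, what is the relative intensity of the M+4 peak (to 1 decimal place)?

66.0

Binomial terms of (0.6943 + 0.3057)^4: M 0.2324, M+2 0.4093, M+4 0.2703, M+6 0.0793, M+8 0.0087 → M+2 is the base peak.
P(M+2) = C(4,1) × 0.6943^3 × 0.3057^1 = 4 × 0.33468904 × 0.3057 = 0.409258 (base)
P(M+4) = C(4,2) × 0.6943^2 × 0.3057^2 = 6 × 0.48205249 × 0.09345249 = 0.270294
Relative intensity = 0.270294 / 0.409258 × 100 = 66.0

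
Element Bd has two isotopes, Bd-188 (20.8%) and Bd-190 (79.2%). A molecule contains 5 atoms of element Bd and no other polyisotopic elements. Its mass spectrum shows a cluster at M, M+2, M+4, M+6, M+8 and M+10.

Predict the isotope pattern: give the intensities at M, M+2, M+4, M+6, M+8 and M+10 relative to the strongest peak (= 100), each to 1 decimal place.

Expanding (0.208 + 0.792)^5:
P(M) = 0.208^5 = 0.000389
P(M+2) = 5 × 0.208^4 × 0.792^1 = 0.007412
P(M+4) = 10 × 0.208^3 × 0.792^2 = 0.056447
P(M+6) = 10 × 0.208^2 × 0.792^3 = 0.214933
P(M+8) = 5 × 0.208^1 × 0.792^4 = 0.409199
P(M+10) = 0.792^5 = 0.311620
The M+8 peak is largest (0.409199); scaling to 100 gives 0.1 : 1.8 : 13.8 : 52.5 : 100.0 : 76.2.

0.1 : 1.8 : 13.8 : 52.5 : 100.0 : 76.2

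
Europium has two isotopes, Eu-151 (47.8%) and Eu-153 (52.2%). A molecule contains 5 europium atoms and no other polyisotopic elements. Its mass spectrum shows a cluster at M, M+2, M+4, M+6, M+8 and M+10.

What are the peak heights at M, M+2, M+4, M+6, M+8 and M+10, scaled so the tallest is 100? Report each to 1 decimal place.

Expanding (0.478 + 0.522)^5:
P(M) = 0.478^5 = 0.024954
P(M+2) = 5 × 0.478^4 × 0.522^1 = 0.136255
P(M+4) = 10 × 0.478^3 × 0.522^2 = 0.297594
P(M+6) = 10 × 0.478^2 × 0.522^3 = 0.324988
P(M+8) = 5 × 0.478^1 × 0.522^4 = 0.177452
P(M+10) = 0.522^5 = 0.038757
The M+6 peak is largest (0.324988); scaling to 100 gives 7.7 : 41.9 : 91.6 : 100.0 : 54.6 : 11.9.

7.7 : 41.9 : 91.6 : 100.0 : 54.6 : 11.9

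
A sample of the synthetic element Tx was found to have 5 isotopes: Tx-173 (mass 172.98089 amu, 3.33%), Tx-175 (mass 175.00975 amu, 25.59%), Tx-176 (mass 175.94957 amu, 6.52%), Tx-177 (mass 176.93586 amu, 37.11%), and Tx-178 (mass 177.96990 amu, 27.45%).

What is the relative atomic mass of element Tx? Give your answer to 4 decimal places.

176.5308 amu

Weight each isotope mass by its fractional abundance: 0.0333 × 172.98089 + 0.2559 × 175.00975 + 0.0652 × 175.94957 + 0.3711 × 176.93586 + 0.2745 × 177.96990
= 5.760264 + 44.784995 + 11.471912 + 65.660898 + 48.852738 = 176.530807 amu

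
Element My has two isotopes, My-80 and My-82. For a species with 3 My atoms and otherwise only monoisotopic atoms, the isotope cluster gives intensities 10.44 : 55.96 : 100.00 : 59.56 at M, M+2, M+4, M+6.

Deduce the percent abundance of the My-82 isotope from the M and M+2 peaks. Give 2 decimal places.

Write p for the My-80 fraction. I(M+2)/I(M) = [C(3,1)·p^2·(1−p)] / p^3 = 3·(1−p)/p = 55.96/10.44 = 5.3602
(1−p)/p = 5.3602/3 = 1.7867  ⇒  p = 1/(1 + 1.7867) = 0.3588
My-80: 35.88%, My-82: 64.12%.

64.12%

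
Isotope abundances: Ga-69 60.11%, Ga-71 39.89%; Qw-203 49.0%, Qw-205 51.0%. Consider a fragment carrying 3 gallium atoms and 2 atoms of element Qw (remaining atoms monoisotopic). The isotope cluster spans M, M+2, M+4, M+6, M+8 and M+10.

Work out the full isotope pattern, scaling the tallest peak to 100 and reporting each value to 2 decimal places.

15.27 : 62.19 : 100.00 : 79.39 : 31.14 : 4.83

Gallium pattern (n=3): 0.21719018 : 0.43239309 : 0.28694328 : 0.06347345
Element Qw pattern (n=2): 0.2401 : 0.4998 : 0.2601
Convolve the two distributions (both contribute in 2-u steps):
  M: 0.21719018×0.2401 = 0.052147
  M+2: 0.21719018×0.4998 + 0.43239309×0.2401 = 0.212369
  M+4: 0.21719018×0.2601 + 0.43239309×0.4998 + 0.28694328×0.2401 = 0.341496
  M+6: 0.43239309×0.2601 + 0.28694328×0.4998 + 0.06347345×0.2401 = 0.271120
  M+8: 0.28694328×0.2601 + 0.06347345×0.4998 = 0.106358
  M+10: 0.06347345×0.2601 = 0.016509
Scale to base peak (0.341496) = 100: 15.27 : 62.19 : 100.00 : 79.39 : 31.14 : 4.83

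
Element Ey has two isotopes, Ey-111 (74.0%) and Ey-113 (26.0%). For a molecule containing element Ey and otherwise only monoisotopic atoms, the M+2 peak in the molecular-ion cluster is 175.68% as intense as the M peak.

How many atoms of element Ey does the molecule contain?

For n independent Ey atoms, I(M+2)/I(M) = n · (abundance Ey-113) / (abundance Ey-111) = n · 0.260/0.740.
n = 1.7568 × 0.740/0.260 = 5.00 ≈ 5

5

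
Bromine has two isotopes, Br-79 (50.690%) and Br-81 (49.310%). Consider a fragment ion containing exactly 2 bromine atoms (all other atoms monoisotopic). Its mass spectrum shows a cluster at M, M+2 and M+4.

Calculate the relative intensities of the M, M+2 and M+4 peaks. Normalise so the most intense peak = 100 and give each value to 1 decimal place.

Each Br atom is independently Br-79 (p = 0.50690) or Br-81 (q = 0.49310); the cluster is the binomial expansion (p + q)^2.
P(M) = 0.50690^2 = 0.256948
P(M+2) = 2 × 0.50690^1 × 0.49310^1 = 0.499905
P(M+4) = 0.49310^2 = 0.243148
The M+2 peak is largest (0.499905); scaling to 100 gives 51.4 : 100.0 : 48.6.

51.4 : 100.0 : 48.6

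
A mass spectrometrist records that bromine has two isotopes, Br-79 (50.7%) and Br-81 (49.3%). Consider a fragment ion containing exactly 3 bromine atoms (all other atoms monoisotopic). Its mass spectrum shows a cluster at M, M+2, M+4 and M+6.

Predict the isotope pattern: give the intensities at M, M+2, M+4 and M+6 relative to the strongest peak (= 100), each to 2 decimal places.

Expanding (0.507 + 0.493)^3:
P(M) = 0.507^3 = 0.130324
P(M+2) = 3 × 0.507^2 × 0.493^1 = 0.380175
P(M+4) = 3 × 0.507^1 × 0.493^2 = 0.369678
P(M+6) = 0.493^3 = 0.119823
The M+2 peak is largest (0.380175); scaling to 100 gives 34.28 : 100.00 : 97.24 : 31.52.

34.28 : 100.00 : 97.24 : 31.52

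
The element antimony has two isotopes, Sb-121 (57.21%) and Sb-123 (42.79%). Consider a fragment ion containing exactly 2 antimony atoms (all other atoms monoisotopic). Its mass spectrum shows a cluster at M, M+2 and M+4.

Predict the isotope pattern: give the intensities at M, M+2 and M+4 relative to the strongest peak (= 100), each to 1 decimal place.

Each Sb atom is independently Sb-121 (p = 0.5721) or Sb-123 (q = 0.4279); the cluster is the binomial expansion (p + q)^2.
P(M) = 0.5721^2 = 0.327298
P(M+2) = 2 × 0.5721^1 × 0.4279^1 = 0.489603
P(M+4) = 0.4279^2 = 0.183098
The M+2 peak is largest (0.489603); scaling to 100 gives 66.8 : 100.0 : 37.4.

66.8 : 100.0 : 37.4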